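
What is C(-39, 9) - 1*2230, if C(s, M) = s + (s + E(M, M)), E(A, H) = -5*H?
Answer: -2353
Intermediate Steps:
C(s, M) = -5*M + 2*s (C(s, M) = s + (s - 5*M) = -5*M + 2*s)
C(-39, 9) - 1*2230 = (-5*9 + 2*(-39)) - 1*2230 = (-45 - 78) - 2230 = -123 - 2230 = -2353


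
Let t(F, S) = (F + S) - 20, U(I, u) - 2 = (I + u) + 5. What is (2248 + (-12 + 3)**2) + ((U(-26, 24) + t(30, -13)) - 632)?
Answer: 1699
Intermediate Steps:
U(I, u) = 7 + I + u (U(I, u) = 2 + ((I + u) + 5) = 2 + (5 + I + u) = 7 + I + u)
t(F, S) = -20 + F + S
(2248 + (-12 + 3)**2) + ((U(-26, 24) + t(30, -13)) - 632) = (2248 + (-12 + 3)**2) + (((7 - 26 + 24) + (-20 + 30 - 13)) - 632) = (2248 + (-9)**2) + ((5 - 3) - 632) = (2248 + 81) + (2 - 632) = 2329 - 630 = 1699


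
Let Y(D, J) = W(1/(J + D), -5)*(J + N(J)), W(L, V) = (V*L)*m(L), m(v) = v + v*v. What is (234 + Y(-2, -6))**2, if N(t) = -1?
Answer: 14412722809/262144 ≈ 54980.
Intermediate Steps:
m(v) = v + v**2
W(L, V) = V*L**2*(1 + L) (W(L, V) = (V*L)*(L*(1 + L)) = (L*V)*(L*(1 + L)) = V*L**2*(1 + L))
Y(D, J) = -5*(1 + 1/(D + J))*(-1 + J)/(D + J)**2 (Y(D, J) = (-5*(1/(J + D))**2*(1 + 1/(J + D)))*(J - 1) = (-5*(1/(D + J))**2*(1 + 1/(D + J)))*(-1 + J) = (-5*(1 + 1/(D + J))/(D + J)**2)*(-1 + J) = -5*(1 + 1/(D + J))*(-1 + J)/(D + J)**2)
(234 + Y(-2, -6))**2 = (234 + 5*(-1 - 6)*(-1 - 1*(-2) - 1*(-6))/(-2 - 6)**3)**2 = (234 + 5*(-7)*(-1 + 2 + 6)/(-8)**3)**2 = (234 + 5*(-1/512)*(-7)*7)**2 = (234 + 245/512)**2 = (120053/512)**2 = 14412722809/262144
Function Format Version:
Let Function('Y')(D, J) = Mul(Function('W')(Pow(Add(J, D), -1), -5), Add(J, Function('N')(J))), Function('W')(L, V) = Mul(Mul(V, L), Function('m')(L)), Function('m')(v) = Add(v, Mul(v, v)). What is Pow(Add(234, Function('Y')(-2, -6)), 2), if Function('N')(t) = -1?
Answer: Rational(14412722809, 262144) ≈ 54980.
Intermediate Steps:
Function('m')(v) = Add(v, Pow(v, 2))
Function('W')(L, V) = Mul(V, Pow(L, 2), Add(1, L)) (Function('W')(L, V) = Mul(Mul(V, L), Mul(L, Add(1, L))) = Mul(Mul(L, V), Mul(L, Add(1, L))) = Mul(V, Pow(L, 2), Add(1, L)))
Function('Y')(D, J) = Mul(-5, Pow(Add(D, J), -2), Add(1, Pow(Add(D, J), -1)), Add(-1, J)) (Function('Y')(D, J) = Mul(Mul(-5, Pow(Pow(Add(J, D), -1), 2), Add(1, Pow(Add(J, D), -1))), Add(J, -1)) = Mul(Mul(-5, Pow(Pow(Add(D, J), -1), 2), Add(1, Pow(Add(D, J), -1))), Add(-1, J)) = Mul(Mul(-5, Pow(Add(D, J), -2), Add(1, Pow(Add(D, J), -1))), Add(-1, J)) = Mul(-5, Pow(Add(D, J), -2), Add(1, Pow(Add(D, J), -1)), Add(-1, J)))
Pow(Add(234, Function('Y')(-2, -6)), 2) = Pow(Add(234, Mul(5, Pow(Add(-2, -6), -3), Add(-1, -6), Add(-1, Mul(-1, -2), Mul(-1, -6)))), 2) = Pow(Add(234, Mul(5, Pow(-8, -3), -7, Add(-1, 2, 6))), 2) = Pow(Add(234, Mul(5, Rational(-1, 512), -7, 7)), 2) = Pow(Add(234, Rational(245, 512)), 2) = Pow(Rational(120053, 512), 2) = Rational(14412722809, 262144)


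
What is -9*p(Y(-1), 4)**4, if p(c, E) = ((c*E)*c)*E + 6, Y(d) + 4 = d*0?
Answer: -42407988624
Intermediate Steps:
Y(d) = -4 (Y(d) = -4 + d*0 = -4 + 0 = -4)
p(c, E) = 6 + E**2*c**2 (p(c, E) = ((E*c)*c)*E + 6 = (E*c**2)*E + 6 = E**2*c**2 + 6 = 6 + E**2*c**2)
-9*p(Y(-1), 4)**4 = -9*(6 + 4**2*(-4)**2)**4 = -9*(6 + 16*16)**4 = -9*(6 + 256)**4 = -9*262**4 = -9*4711998736 = -42407988624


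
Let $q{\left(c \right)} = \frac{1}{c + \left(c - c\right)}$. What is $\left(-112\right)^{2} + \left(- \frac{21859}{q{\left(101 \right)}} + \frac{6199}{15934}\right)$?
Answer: $- \frac{34978549611}{15934} \approx -2.1952 \cdot 10^{6}$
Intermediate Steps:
$q{\left(c \right)} = \frac{1}{c}$ ($q{\left(c \right)} = \frac{1}{c + 0} = \frac{1}{c}$)
$\left(-112\right)^{2} + \left(- \frac{21859}{q{\left(101 \right)}} + \frac{6199}{15934}\right) = \left(-112\right)^{2} + \left(- \frac{21859}{\frac{1}{101}} + \frac{6199}{15934}\right) = 12544 + \left(- 21859 \frac{1}{\frac{1}{101}} + 6199 \cdot \frac{1}{15934}\right) = 12544 + \left(\left(-21859\right) 101 + \frac{6199}{15934}\right) = 12544 + \left(-2207759 + \frac{6199}{15934}\right) = 12544 - \frac{35178425707}{15934} = - \frac{34978549611}{15934}$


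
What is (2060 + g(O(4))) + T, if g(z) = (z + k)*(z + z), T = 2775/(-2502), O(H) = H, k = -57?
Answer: 1363499/834 ≈ 1634.9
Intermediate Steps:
T = -925/834 (T = 2775*(-1/2502) = -925/834 ≈ -1.1091)
g(z) = 2*z*(-57 + z) (g(z) = (z - 57)*(z + z) = (-57 + z)*(2*z) = 2*z*(-57 + z))
(2060 + g(O(4))) + T = (2060 + 2*4*(-57 + 4)) - 925/834 = (2060 + 2*4*(-53)) - 925/834 = (2060 - 424) - 925/834 = 1636 - 925/834 = 1363499/834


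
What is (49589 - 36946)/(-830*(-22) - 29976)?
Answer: -12643/11716 ≈ -1.0791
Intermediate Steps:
(49589 - 36946)/(-830*(-22) - 29976) = 12643/(18260 - 29976) = 12643/(-11716) = 12643*(-1/11716) = -12643/11716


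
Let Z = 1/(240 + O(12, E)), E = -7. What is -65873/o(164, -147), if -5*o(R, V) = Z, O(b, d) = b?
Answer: 82999980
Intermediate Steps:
Z = 1/252 (Z = 1/(240 + 12) = 1/252 ≈ 0.0039683)
o(R, V) = -1/1260 (o(R, V) = -1/5*1/252 = -1/1260)
-65873/o(164, -147) = -65873/(-1/1260) = -65873*(-1260) = 82999980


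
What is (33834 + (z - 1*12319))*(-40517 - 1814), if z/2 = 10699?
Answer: -1816550203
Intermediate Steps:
z = 21398 (z = 2*10699 = 21398)
(33834 + (z - 1*12319))*(-40517 - 1814) = (33834 + (21398 - 1*12319))*(-40517 - 1814) = (33834 + (21398 - 12319))*(-42331) = (33834 + 9079)*(-42331) = 42913*(-42331) = -1816550203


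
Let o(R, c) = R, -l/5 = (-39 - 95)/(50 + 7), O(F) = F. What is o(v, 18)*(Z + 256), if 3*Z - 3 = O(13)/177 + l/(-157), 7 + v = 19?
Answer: 1628321240/527991 ≈ 3084.0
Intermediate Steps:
v = 12 (v = -7 + 19 = 12)
l = 670/57 (l = -5*(-39 - 95)/(50 + 7) = -(-670)/57 = -5*(-134/57) = 670/57 ≈ 11.754)
Z = 1583222/1583973 (Z = 1 + (13/177 + (670/57)/(-157))/3 = 1 + (13*(1/177) + (670/57)*(-1/157))/3 = 1 + (13/177 - 670/8949)/3 = 1 + (1/3)*(-751/527991) = 1 - 751/1583973 = 1583222/1583973 ≈ 0.99953)
o(v, 18)*(Z + 256) = 12*(1583222/1583973 + 256) = 12*(407080310/1583973) = 1628321240/527991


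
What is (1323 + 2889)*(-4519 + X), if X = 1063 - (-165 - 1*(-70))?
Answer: -14156532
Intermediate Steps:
X = 1158 (X = 1063 - (-165 + 70) = 1063 - 1*(-95) = 1063 + 95 = 1158)
(1323 + 2889)*(-4519 + X) = (1323 + 2889)*(-4519 + 1158) = 4212*(-3361) = -14156532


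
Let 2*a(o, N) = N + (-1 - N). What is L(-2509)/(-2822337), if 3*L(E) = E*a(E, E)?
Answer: -2509/16934022 ≈ -0.00014816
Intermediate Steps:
a(o, N) = -½ (a(o, N) = (N + (-1 - N))/2 = (½)*(-1) = -½)
L(E) = -E/6 (L(E) = (E*(-½))/3 = (-E/2)/3 = -E/6)
L(-2509)/(-2822337) = -⅙*(-2509)/(-2822337) = (2509/6)*(-1/2822337) = -2509/16934022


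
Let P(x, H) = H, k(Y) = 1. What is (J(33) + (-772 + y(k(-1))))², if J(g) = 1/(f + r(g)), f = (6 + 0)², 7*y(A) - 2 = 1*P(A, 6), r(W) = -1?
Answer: 727866441/1225 ≈ 5.9418e+5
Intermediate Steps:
y(A) = 8/7 (y(A) = 2/7 + (1*6)/7 = 2/7 + (⅐)*6 = 2/7 + 6/7 = 8/7)
f = 36 (f = 6² = 36)
J(g) = 1/35 (J(g) = 1/(36 - 1) = 1/35)
(J(33) + (-772 + y(k(-1))))² = (1/35 + (-772 + 8/7))² = (1/35 - 5396/7)² = (-26979/35)² = 727866441/1225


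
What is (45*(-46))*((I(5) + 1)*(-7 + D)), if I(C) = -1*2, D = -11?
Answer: -37260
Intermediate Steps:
I(C) = -2
(45*(-46))*((I(5) + 1)*(-7 + D)) = (45*(-46))*((-2 + 1)*(-7 - 11)) = -(-2070)*(-18) = -2070*18 = -37260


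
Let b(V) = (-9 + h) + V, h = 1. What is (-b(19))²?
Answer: 121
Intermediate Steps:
b(V) = -8 + V (b(V) = (-9 + 1) + V = -8 + V)
(-b(19))² = (-(-8 + 19))² = (-1*11)² = (-11)² = 121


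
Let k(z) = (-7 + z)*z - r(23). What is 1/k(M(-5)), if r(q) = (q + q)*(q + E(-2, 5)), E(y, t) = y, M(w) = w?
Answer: -1/906 ≈ -0.0011038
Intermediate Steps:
r(q) = 2*q*(-2 + q) (r(q) = (q + q)*(q - 2) = (2*q)*(-2 + q) = 2*q*(-2 + q))
k(z) = -966 + z*(-7 + z) (k(z) = (-7 + z)*z - 2*23*(-2 + 23) = z*(-7 + z) - 2*23*21 = z*(-7 + z) - 1*966 = z*(-7 + z) - 966 = -966 + z*(-7 + z))
1/k(M(-5)) = 1/(-966 + (-5)² - 7*(-5)) = 1/(-966 + 25 + 35) = 1/(-906) = -1/906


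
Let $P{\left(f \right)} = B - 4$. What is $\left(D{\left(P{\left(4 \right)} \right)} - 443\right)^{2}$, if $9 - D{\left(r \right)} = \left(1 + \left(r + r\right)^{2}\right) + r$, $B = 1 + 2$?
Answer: $191844$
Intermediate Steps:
$B = 3$
$P{\left(f \right)} = -1$ ($P{\left(f \right)} = 3 - 4 = -1$)
$D{\left(r \right)} = 8 - r - 4 r^{2}$ ($D{\left(r \right)} = 9 - \left(\left(1 + \left(r + r\right)^{2}\right) + r\right) = 9 - \left(\left(1 + \left(2 r\right)^{2}\right) + r\right) = 9 - \left(\left(1 + 4 r^{2}\right) + r\right) = 9 - \left(1 + r + 4 r^{2}\right) = 8 - r - 4 r^{2}$)
$\left(D{\left(P{\left(4 \right)} \right)} - 443\right)^{2} = \left(\left(8 - -1 - 4 \left(-1\right)^{2}\right) - 443\right)^{2} = \left(\left(8 + 1 - 4\right) + \left(-502 + 59\right)\right)^{2} = \left(\left(8 + 1 - 4\right) - 443\right)^{2} = \left(5 - 443\right)^{2} = \left(-438\right)^{2} = 191844$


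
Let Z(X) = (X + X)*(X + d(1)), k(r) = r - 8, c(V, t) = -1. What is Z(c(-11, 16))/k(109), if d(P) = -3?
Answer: 8/101 ≈ 0.079208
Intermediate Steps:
k(r) = -8 + r
Z(X) = 2*X*(-3 + X) (Z(X) = (X + X)*(X - 3) = (2*X)*(-3 + X) = 2*X*(-3 + X))
Z(c(-11, 16))/k(109) = (2*(-1)*(-3 - 1))/(-8 + 109) = (2*(-1)*(-4))/101 = 8*(1/101) = 8/101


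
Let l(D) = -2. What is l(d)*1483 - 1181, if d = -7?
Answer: -4147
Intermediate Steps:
l(d)*1483 - 1181 = -2*1483 - 1181 = -2966 - 1181 = -4147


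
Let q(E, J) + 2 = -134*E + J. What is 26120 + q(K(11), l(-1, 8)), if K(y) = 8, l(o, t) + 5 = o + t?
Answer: 25048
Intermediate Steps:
l(o, t) = -5 + o + t (l(o, t) = -5 + (o + t) = -5 + o + t)
q(E, J) = -2 + J - 134*E (q(E, J) = -2 + (-134*E + J) = -2 + (J - 134*E) = -2 + J - 134*E)
26120 + q(K(11), l(-1, 8)) = 26120 + (-2 + (-5 - 1 + 8) - 134*8) = 26120 + (-2 + 2 - 1072) = 26120 - 1072 = 25048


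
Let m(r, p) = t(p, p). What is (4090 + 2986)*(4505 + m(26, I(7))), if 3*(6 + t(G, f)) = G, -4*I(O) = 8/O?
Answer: 668519252/21 ≈ 3.1834e+7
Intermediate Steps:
I(O) = -2/O
t(G, f) = -6 + G/3
m(r, p) = -6 + p/3
(4090 + 2986)*(4505 + m(26, I(7))) = (4090 + 2986)*(4505 + (-6 + (-2/7)/3)) = 7076*(4505 + (-6 + (-2*1/7)/3)) = 7076*(4505 + (-6 + (1/3)*(-2/7))) = 7076*(4505 + (-6 - 2/21)) = 7076*(4505 - 128/21) = 7076*(94477/21) = 668519252/21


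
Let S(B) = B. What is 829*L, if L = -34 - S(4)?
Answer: -31502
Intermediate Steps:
L = -38 (L = -34 - 1*4 = -34 - 4 = -38)
829*L = 829*(-38) = -31502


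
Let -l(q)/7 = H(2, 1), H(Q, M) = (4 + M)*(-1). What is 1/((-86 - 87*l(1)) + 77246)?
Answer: 1/74115 ≈ 1.3493e-5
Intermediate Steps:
H(Q, M) = -4 - M
l(q) = 35 (l(q) = -7*(-4 - 1*1) = -7*(-4 - 1) = -7*(-5) = 35)
1/((-86 - 87*l(1)) + 77246) = 1/((-86 - 87*35) + 77246) = 1/((-86 - 3045) + 77246) = 1/(-3131 + 77246) = 1/74115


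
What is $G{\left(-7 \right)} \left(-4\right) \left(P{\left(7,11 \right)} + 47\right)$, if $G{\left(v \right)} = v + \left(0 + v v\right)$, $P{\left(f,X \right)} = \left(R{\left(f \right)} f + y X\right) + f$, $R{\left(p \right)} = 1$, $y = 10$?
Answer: $-28728$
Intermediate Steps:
$P{\left(f,X \right)} = 2 f + 10 X$ ($P{\left(f,X \right)} = \left(1 f + 10 X\right) + f = \left(f + 10 X\right) + f = 2 f + 10 X$)
$G{\left(v \right)} = v + v^{2}$ ($G{\left(v \right)} = v + \left(0 + v^{2}\right) = v + v^{2}$)
$G{\left(-7 \right)} \left(-4\right) \left(P{\left(7,11 \right)} + 47\right) = - 7 \left(1 - 7\right) \left(-4\right) \left(\left(2 \cdot 7 + 10 \cdot 11\right) + 47\right) = \left(-7\right) \left(-6\right) \left(-4\right) \left(\left(14 + 110\right) + 47\right) = 42 \left(-4\right) \left(124 + 47\right) = \left(-168\right) 171 = -28728$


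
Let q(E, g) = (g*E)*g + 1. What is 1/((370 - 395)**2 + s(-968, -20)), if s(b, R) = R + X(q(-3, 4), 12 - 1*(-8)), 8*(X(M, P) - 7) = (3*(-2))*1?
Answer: 4/2445 ≈ 0.0016360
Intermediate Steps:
q(E, g) = 1 + E*g**2 (q(E, g) = (E*g)*g + 1 = E*g**2 + 1 = 1 + E*g**2)
X(M, P) = 25/4 (X(M, P) = 7 + ((3*(-2))*1)/8 = 7 + (-6*1)/8 = 7 + (1/8)*(-6) = 7 - 3/4 = 25/4)
s(b, R) = 25/4 + R (s(b, R) = R + 25/4 = 25/4 + R)
1/((370 - 395)**2 + s(-968, -20)) = 1/((370 - 395)**2 + (25/4 - 20)) = 1/((-25)**2 - 55/4) = 1/(625 - 55/4) = 1/(2445/4) = 4/2445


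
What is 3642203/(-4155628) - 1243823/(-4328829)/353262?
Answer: -397835068487560025/453916512689209596 ≈ -0.87645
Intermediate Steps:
3642203/(-4155628) - 1243823/(-4328829)/353262 = 3642203*(-1/4155628) - 1243823*(-1/4328829)*(1/353262) = -3642203/4155628 + (1243823/4328829)*(1/353262) = -3642203/4155628 + 177689/218458684314 = -397835068487560025/453916512689209596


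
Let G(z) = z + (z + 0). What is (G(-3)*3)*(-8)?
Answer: 144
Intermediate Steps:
G(z) = 2*z (G(z) = z + z = 2*z)
(G(-3)*3)*(-8) = ((2*(-3))*3)*(-8) = -6*3*(-8) = -18*(-8) = 144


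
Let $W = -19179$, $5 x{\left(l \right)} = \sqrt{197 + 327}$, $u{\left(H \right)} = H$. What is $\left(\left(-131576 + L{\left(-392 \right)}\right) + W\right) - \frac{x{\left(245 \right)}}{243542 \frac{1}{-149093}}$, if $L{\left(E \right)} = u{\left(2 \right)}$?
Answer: $-150753 + \frac{7847 \sqrt{131}}{32045} \approx -1.5075 \cdot 10^{5}$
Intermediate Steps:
$L{\left(E \right)} = 2$
$x{\left(l \right)} = \frac{2 \sqrt{131}}{5}$ ($x{\left(l \right)} = \frac{\sqrt{197 + 327}}{5} = \frac{\sqrt{524}}{5} = \frac{2 \sqrt{131}}{5}$)
$\left(\left(-131576 + L{\left(-392 \right)}\right) + W\right) - \frac{x{\left(245 \right)}}{243542 \frac{1}{-149093}} = \left(\left(-131576 + 2\right) - 19179\right) - \frac{\frac{2}{5} \sqrt{131}}{243542 \frac{1}{-149093}} = \left(-131574 - 19179\right) - \frac{\frac{2}{5} \sqrt{131}}{243542 \left(- \frac{1}{149093}\right)} = -150753 - \frac{\frac{2}{5} \sqrt{131}}{- \frac{12818}{7847}} = -150753 - \frac{2 \sqrt{131}}{5} \left(- \frac{7847}{12818}\right) = -150753 - - \frac{7847 \sqrt{131}}{32045} = -150753 + \frac{7847 \sqrt{131}}{32045}$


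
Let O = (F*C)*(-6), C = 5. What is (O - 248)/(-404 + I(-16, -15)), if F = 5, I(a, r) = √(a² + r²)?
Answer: 160792/162735 + 398*√481/162735 ≈ 1.0417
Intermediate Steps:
O = -150 (O = (5*5)*(-6) = 25*(-6) = -150)
(O - 248)/(-404 + I(-16, -15)) = (-150 - 248)/(-404 + √((-16)² + (-15)²)) = -398/(-404 + √(256 + 225)) = -398/(-404 + √481)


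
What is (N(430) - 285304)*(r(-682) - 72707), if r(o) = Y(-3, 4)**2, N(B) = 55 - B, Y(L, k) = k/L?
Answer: 186933196613/9 ≈ 2.0770e+10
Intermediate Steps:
r(o) = 16/9 (r(o) = (4/(-3))**2 = (4*(-1/3))**2 = (-4/3)**2 = 16/9)
(N(430) - 285304)*(r(-682) - 72707) = ((55 - 1*430) - 285304)*(16/9 - 72707) = ((55 - 430) - 285304)*(-654347/9) = (-375 - 285304)*(-654347/9) = -285679*(-654347/9) = 186933196613/9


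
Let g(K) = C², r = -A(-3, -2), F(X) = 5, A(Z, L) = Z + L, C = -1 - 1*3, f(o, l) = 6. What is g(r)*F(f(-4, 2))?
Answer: 80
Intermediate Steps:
C = -4 (C = -1 - 3 = -4)
A(Z, L) = L + Z
r = 5 (r = -(-2 - 3) = -1*(-5) = 5)
g(K) = 16 (g(K) = (-4)² = 16)
g(r)*F(f(-4, 2)) = 16*5 = 80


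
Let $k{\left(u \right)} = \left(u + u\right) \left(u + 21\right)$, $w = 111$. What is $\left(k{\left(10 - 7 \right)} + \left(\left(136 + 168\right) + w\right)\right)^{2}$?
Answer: $312481$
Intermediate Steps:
$k{\left(u \right)} = 2 u \left(21 + u\right)$
$\left(k{\left(10 - 7 \right)} + \left(\left(136 + 168\right) + w\right)\right)^{2} = \left(2 \left(10 - 7\right) \left(21 + \left(10 - 7\right)\right) + \left(\left(136 + 168\right) + 111\right)\right)^{2} = \left(2 \left(10 - 7\right) \left(21 + \left(10 - 7\right)\right) + \left(304 + 111\right)\right)^{2} = \left(2 \cdot 3 \left(21 + 3\right) + 415\right)^{2} = \left(2 \cdot 3 \cdot 24 + 415\right)^{2} = \left(144 + 415\right)^{2} = 559^{2} = 312481$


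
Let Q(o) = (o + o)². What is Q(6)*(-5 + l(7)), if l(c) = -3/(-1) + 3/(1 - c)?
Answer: -360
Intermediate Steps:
l(c) = 3 + 3/(1 - c) (l(c) = -3*(-1) + 3/(1 - c) = 3 + 3/(1 - c))
Q(o) = 4*o² (Q(o) = (2*o)² = 4*o²)
Q(6)*(-5 + l(7)) = (4*6²)*(-5 + 3*(-2 + 7)/(-1 + 7)) = (4*36)*(-5 + 3*5/6) = 144*(-5 + 3*(⅙)*5) = 144*(-5 + 5/2) = 144*(-5/2) = -360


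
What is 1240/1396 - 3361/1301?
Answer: -769679/454049 ≈ -1.6951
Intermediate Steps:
1240/1396 - 3361/1301 = 1240*(1/1396) - 3361*1/1301 = 310/349 - 3361/1301 = -769679/454049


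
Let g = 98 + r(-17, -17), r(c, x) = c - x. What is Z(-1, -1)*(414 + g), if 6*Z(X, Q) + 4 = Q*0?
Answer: -1024/3 ≈ -341.33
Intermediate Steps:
g = 98 (g = 98 + (-17 - 1*(-17)) = 98 + (-17 + 17) = 98 + 0 = 98)
Z(X, Q) = -⅔ (Z(X, Q) = -⅔ + (Q*0)/6 = -⅔ + (⅙)*0 = -⅔ + 0 = -⅔)
Z(-1, -1)*(414 + g) = -2*(414 + 98)/3 = -⅔*512 = -1024/3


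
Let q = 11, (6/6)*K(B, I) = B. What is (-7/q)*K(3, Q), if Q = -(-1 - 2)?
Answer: -21/11 ≈ -1.9091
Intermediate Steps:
Q = 3 (Q = -1*(-3) = 3)
K(B, I) = B
(-7/q)*K(3, Q) = -7/11*3 = -21/11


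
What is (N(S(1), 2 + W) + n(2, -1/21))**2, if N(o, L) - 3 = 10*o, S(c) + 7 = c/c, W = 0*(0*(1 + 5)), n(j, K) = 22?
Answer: 1225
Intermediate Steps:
W = 0 (W = 0*(0*6) = 0*0 = 0)
S(c) = -6 (S(c) = -7 + c/c = -7 + 1 = -6)
N(o, L) = 3 + 10*o
(N(S(1), 2 + W) + n(2, -1/21))**2 = ((3 + 10*(-6)) + 22)**2 = ((3 - 60) + 22)**2 = (-57 + 22)**2 = (-35)**2 = 1225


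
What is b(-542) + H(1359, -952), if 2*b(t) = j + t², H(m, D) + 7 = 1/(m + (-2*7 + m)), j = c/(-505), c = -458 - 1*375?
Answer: 200561876721/1365520 ≈ 1.4688e+5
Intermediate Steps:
c = -833 (c = -458 - 375 = -833)
j = 833/505 (j = -833/(-505) = -833*(-1/505) = 833/505 ≈ 1.6495)
H(m, D) = -7 + 1/(-14 + 2*m) (H(m, D) = -7 + 1/(m + (-2*7 + m)) = -7 + 1/(m + (-14 + m)) = -7 + 1/(-14 + 2*m))
b(t) = 833/1010 + t²/2 (b(t) = (833/505 + t²)/2 = 833/1010 + t²/2)
b(-542) + H(1359, -952) = (833/1010 + (½)*(-542)²) + (99 - 14*1359)/(2*(-7 + 1359)) = (833/1010 + (½)*293764) + (½)*(99 - 19026)/1352 = (833/1010 + 146882) + (½)*(1/1352)*(-18927) = 148351653/1010 - 18927/2704 = 200561876721/1365520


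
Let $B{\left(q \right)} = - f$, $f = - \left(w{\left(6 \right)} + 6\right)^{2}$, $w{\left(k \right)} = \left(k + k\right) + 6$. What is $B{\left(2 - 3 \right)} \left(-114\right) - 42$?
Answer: $-65706$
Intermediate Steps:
$w{\left(k \right)} = 6 + 2 k$ ($w{\left(k \right)} = 2 k + 6 = 6 + 2 k$)
$f = -576$ ($f = - \left(\left(6 + 2 \cdot 6\right) + 6\right)^{2} = - \left(\left(6 + 12\right) + 6\right)^{2} = - \left(18 + 6\right)^{2} = - 24^{2} = \left(-1\right) 576 = -576$)
$B{\left(q \right)} = 576$ ($B{\left(q \right)} = \left(-1\right) \left(-576\right) = 576$)
$B{\left(2 - 3 \right)} \left(-114\right) - 42 = 576 \left(-114\right) - 42 = -65664 - 42 = -65706$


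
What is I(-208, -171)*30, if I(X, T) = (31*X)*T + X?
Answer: 33072000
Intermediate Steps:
I(X, T) = X + 31*T*X (I(X, T) = 31*T*X + X = X + 31*T*X)
I(-208, -171)*30 = -208*(1 + 31*(-171))*30 = -208*(1 - 5301)*30 = -208*(-5300)*30 = 1102400*30 = 33072000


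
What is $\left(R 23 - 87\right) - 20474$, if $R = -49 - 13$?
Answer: $-21987$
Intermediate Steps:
$R = -62$
$\left(R 23 - 87\right) - 20474 = \left(\left(-62\right) 23 - 87\right) - 20474 = \left(-1426 - 87\right) - 20474 = -1513 - 20474 = -21987$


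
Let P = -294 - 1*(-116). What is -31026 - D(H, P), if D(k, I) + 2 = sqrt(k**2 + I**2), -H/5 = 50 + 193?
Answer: -31024 - sqrt(1507909) ≈ -32252.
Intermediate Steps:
H = -1215 (H = -5*(50 + 193) = -5*243 = -1215)
P = -178 (P = -294 + 116 = -178)
D(k, I) = -2 + sqrt(I**2 + k**2) (D(k, I) = -2 + sqrt(k**2 + I**2) = -2 + sqrt(I**2 + k**2))
-31026 - D(H, P) = -31026 - (-2 + sqrt((-178)**2 + (-1215)**2)) = -31026 - (-2 + sqrt(31684 + 1476225)) = -31026 - (-2 + sqrt(1507909)) = -31026 + (2 - sqrt(1507909)) = -31024 - sqrt(1507909)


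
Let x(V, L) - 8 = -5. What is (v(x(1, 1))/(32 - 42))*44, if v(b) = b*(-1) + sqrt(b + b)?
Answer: 66/5 - 22*sqrt(6)/5 ≈ 2.4222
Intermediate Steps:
x(V, L) = 3 (x(V, L) = 8 - 5 = 3)
v(b) = -b + sqrt(2)*sqrt(b) (v(b) = -b + sqrt(2*b) = -b + sqrt(2)*sqrt(b))
(v(x(1, 1))/(32 - 42))*44 = ((-1*3 + sqrt(2)*sqrt(3))/(32 - 42))*44 = ((-3 + sqrt(6))/(-10))*44 = -(-3 + sqrt(6))/10*44 = (3/10 - sqrt(6)/10)*44 = 66/5 - 22*sqrt(6)/5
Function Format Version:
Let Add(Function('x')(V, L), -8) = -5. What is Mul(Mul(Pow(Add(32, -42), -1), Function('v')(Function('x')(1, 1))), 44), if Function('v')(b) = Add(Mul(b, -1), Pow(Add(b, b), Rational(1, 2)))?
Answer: Add(Rational(66, 5), Mul(Rational(-22, 5), Pow(6, Rational(1, 2)))) ≈ 2.4222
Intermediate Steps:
Function('x')(V, L) = 3 (Function('x')(V, L) = Add(8, -5) = 3)
Function('v')(b) = Add(Mul(-1, b), Mul(Pow(2, Rational(1, 2)), Pow(b, Rational(1, 2)))) (Function('v')(b) = Add(Mul(-1, b), Pow(Mul(2, b), Rational(1, 2))) = Add(Mul(-1, b), Mul(Pow(2, Rational(1, 2)), Pow(b, Rational(1, 2)))))
Mul(Mul(Pow(Add(32, -42), -1), Function('v')(Function('x')(1, 1))), 44) = Mul(Mul(Pow(Add(32, -42), -1), Add(Mul(-1, 3), Mul(Pow(2, Rational(1, 2)), Pow(3, Rational(1, 2))))), 44) = Mul(Mul(Pow(-10, -1), Add(-3, Pow(6, Rational(1, 2)))), 44) = Mul(Mul(Rational(-1, 10), Add(-3, Pow(6, Rational(1, 2)))), 44) = Mul(Add(Rational(3, 10), Mul(Rational(-1, 10), Pow(6, Rational(1, 2)))), 44) = Add(Rational(66, 5), Mul(Rational(-22, 5), Pow(6, Rational(1, 2))))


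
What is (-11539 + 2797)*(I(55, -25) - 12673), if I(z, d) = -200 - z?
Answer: 113016576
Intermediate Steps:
(-11539 + 2797)*(I(55, -25) - 12673) = (-11539 + 2797)*((-200 - 1*55) - 12673) = -8742*((-200 - 55) - 12673) = -8742*(-255 - 12673) = -8742*(-12928) = 113016576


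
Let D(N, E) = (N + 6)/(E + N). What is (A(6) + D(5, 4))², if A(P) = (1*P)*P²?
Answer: 3822025/81 ≈ 47186.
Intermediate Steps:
A(P) = P³ (A(P) = P*P² = P³)
D(N, E) = (6 + N)/(E + N)
(A(6) + D(5, 4))² = (6³ + (6 + 5)/(4 + 5))² = (216 + 11/9)² = (1955/9)² = 3822025/81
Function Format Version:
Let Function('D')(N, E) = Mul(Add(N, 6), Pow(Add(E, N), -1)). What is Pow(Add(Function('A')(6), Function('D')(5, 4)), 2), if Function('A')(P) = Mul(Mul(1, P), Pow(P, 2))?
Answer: Rational(3822025, 81) ≈ 47186.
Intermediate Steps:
Function('A')(P) = Pow(P, 3) (Function('A')(P) = Mul(P, Pow(P, 2)) = Pow(P, 3))
Function('D')(N, E) = Mul(Pow(Add(E, N), -1), Add(6, N)) (Function('D')(N, E) = Mul(Add(6, N), Pow(Add(E, N), -1)) = Mul(Pow(Add(E, N), -1), Add(6, N)))
Pow(Add(Function('A')(6), Function('D')(5, 4)), 2) = Pow(Add(Pow(6, 3), Mul(Pow(Add(4, 5), -1), Add(6, 5))), 2) = Pow(Add(216, Mul(Pow(9, -1), 11)), 2) = Pow(Add(216, Mul(Rational(1, 9), 11)), 2) = Pow(Add(216, Rational(11, 9)), 2) = Pow(Rational(1955, 9), 2) = Rational(3822025, 81)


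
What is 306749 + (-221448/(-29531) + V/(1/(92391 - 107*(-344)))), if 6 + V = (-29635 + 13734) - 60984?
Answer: -293358991738912/29531 ≈ -9.9339e+9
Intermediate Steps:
V = -76891 (V = -6 + ((-29635 + 13734) - 60984) = -6 + (-15901 - 60984) = -6 - 76885 = -76891)
306749 + (-221448/(-29531) + V/(1/(92391 - 107*(-344)))) = 306749 + (-221448/(-29531) - 76891/(1/(92391 - 107*(-344)))) = 306749 + (-221448*(-1/29531) - 76891/(1/(92391 + 36808))) = 306749 + (221448/29531 - 76891/(1/129199)) = 306749 + (221448/29531 - 76891/1/129199) = 306749 + (221448/29531 - 76891*129199) = 306749 + (221448/29531 - 9934240309) = 306749 - 293368050343631/29531 = -293358991738912/29531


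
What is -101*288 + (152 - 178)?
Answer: -29114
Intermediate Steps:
-101*288 + (152 - 178) = -29088 - 26 = -29114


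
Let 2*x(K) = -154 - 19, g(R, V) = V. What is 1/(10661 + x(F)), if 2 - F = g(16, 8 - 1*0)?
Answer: 2/21149 ≈ 9.4567e-5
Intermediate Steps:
F = -6 (F = 2 - (8 - 1*0) = 2 - (8 + 0) = 2 - 1*8 = 2 - 8 = -6)
x(K) = -173/2 (x(K) = (-154 - 19)/2 = (½)*(-173) = -173/2)
1/(10661 + x(F)) = 1/(10661 - 173/2) = 1/(21149/2) = 2/21149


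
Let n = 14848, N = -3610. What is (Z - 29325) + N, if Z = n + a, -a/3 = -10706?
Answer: 14031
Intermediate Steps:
a = 32118 (a = -3*(-10706) = 32118)
Z = 46966 (Z = 14848 + 32118 = 46966)
(Z - 29325) + N = (46966 - 29325) - 3610 = 17641 - 3610 = 14031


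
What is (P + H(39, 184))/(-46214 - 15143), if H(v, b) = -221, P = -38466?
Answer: 38687/61357 ≈ 0.63052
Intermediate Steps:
(P + H(39, 184))/(-46214 - 15143) = (-38466 - 221)/(-46214 - 15143) = -38687/(-61357) = -38687*(-1/61357) = 38687/61357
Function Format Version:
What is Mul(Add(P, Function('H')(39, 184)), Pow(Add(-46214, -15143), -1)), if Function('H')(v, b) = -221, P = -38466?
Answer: Rational(38687, 61357) ≈ 0.63052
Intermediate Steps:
Mul(Add(P, Function('H')(39, 184)), Pow(Add(-46214, -15143), -1)) = Mul(Add(-38466, -221), Pow(Add(-46214, -15143), -1)) = Mul(-38687, Pow(-61357, -1)) = Mul(-38687, Rational(-1, 61357)) = Rational(38687, 61357)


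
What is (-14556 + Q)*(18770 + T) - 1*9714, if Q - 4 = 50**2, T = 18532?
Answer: -449573418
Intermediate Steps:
Q = 2504 (Q = 4 + 50**2 = 4 + 2500 = 2504)
(-14556 + Q)*(18770 + T) - 1*9714 = (-14556 + 2504)*(18770 + 18532) - 1*9714 = -12052*37302 - 9714 = -449563704 - 9714 = -449573418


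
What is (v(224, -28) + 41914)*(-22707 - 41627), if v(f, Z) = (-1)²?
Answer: -2696559610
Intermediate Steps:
v(f, Z) = 1
(v(224, -28) + 41914)*(-22707 - 41627) = (1 + 41914)*(-22707 - 41627) = 41915*(-64334) = -2696559610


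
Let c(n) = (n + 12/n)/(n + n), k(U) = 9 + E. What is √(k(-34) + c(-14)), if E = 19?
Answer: √1398/7 ≈ 5.3414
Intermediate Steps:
k(U) = 28 (k(U) = 9 + 19 = 28)
c(n) = (n + 12/n)/(2*n) (c(n) = (n + 12/n)/((2*n)) = (n + 12/n)*(1/(2*n)) = (n + 12/n)/(2*n))
√(k(-34) + c(-14)) = √(28 + (½ + 6/(-14)²)) = √(28 + (½ + 6*(1/196))) = √(28 + (½ + 3/98)) = √(28 + 26/49) = √(1398/49) = √1398/7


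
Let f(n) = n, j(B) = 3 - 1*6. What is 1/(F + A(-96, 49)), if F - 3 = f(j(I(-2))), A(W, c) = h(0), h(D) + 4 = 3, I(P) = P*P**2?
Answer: -1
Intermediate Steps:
I(P) = P**3
h(D) = -1 (h(D) = -4 + 3 = -1)
A(W, c) = -1
j(B) = -3 (j(B) = 3 - 6 = -3)
F = 0 (F = 3 - 3 = 0)
1/(F + A(-96, 49)) = 1/(0 - 1) = 1/(-1) = -1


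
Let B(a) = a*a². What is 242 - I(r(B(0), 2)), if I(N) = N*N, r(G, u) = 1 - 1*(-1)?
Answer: 238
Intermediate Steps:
B(a) = a³
r(G, u) = 2 (r(G, u) = 1 + 1 = 2)
I(N) = N²
242 - I(r(B(0), 2)) = 242 - 1*2² = 242 - 1*4 = 242 - 4 = 238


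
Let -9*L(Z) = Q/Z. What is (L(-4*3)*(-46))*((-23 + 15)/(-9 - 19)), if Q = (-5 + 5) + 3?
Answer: -23/63 ≈ -0.36508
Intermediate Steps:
Q = 3 (Q = 0 + 3 = 3)
L(Z) = -1/(3*Z)
(L(-4*3)*(-46))*((-23 + 15)/(-9 - 19)) = (-1/(3*((-4*3)))*(-46))*((-23 + 15)/(-9 - 19)) = (-⅓/(-12)*(-46))*(-8/(-28)) = (-⅓*(-1/12)*(-46))*(-8*(-1/28)) = ((1/36)*(-46))*(2/7) = -23/18*2/7 = -23/63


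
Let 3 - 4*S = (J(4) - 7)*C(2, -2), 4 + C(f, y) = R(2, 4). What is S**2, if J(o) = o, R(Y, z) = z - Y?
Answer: 9/16 ≈ 0.56250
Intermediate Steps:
C(f, y) = -2 (C(f, y) = -4 + (4 - 1*2) = -4 + (4 - 2) = -4 + 2 = -2)
S = -3/4 (S = 3/4 - (4 - 7)*(-2)/4 = 3/4 - (-3)*(-2)/4 = 3/4 - 1/4*6 = 3/4 - 3/2 = -3/4 ≈ -0.75000)
S**2 = (-3/4)**2 = 9/16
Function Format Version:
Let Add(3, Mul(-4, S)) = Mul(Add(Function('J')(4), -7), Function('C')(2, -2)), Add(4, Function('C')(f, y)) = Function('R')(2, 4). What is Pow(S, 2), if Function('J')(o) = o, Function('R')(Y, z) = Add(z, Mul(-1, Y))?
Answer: Rational(9, 16) ≈ 0.56250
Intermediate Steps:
Function('C')(f, y) = -2 (Function('C')(f, y) = Add(-4, Add(4, Mul(-1, 2))) = Add(-4, Add(4, -2)) = Add(-4, 2) = -2)
S = Rational(-3, 4) (S = Add(Rational(3, 4), Mul(Rational(-1, 4), Mul(Add(4, -7), -2))) = Add(Rational(3, 4), Mul(Rational(-1, 4), Mul(-3, -2))) = Add(Rational(3, 4), Mul(Rational(-1, 4), 6)) = Add(Rational(3, 4), Rational(-3, 2)) = Rational(-3, 4) ≈ -0.75000)
Pow(S, 2) = Pow(Rational(-3, 4), 2) = Rational(9, 16)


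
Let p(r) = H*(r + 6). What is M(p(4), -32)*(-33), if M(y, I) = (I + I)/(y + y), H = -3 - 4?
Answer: -528/35 ≈ -15.086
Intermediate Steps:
H = -7
p(r) = -42 - 7*r (p(r) = -7*(r + 6) = -7*(6 + r) = -42 - 7*r)
M(y, I) = I/y (M(y, I) = (2*I)/((2*y)) = (2*I)*(1/(2*y)) = I/y)
M(p(4), -32)*(-33) = -32/(-42 - 7*4)*(-33) = -32/(-42 - 28)*(-33) = -32/(-70)*(-33) = -32*(-1/70)*(-33) = (16/35)*(-33) = -528/35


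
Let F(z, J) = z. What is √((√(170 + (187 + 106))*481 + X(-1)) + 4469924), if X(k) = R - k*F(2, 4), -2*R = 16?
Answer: √(4469918 + 481*√463) ≈ 2116.7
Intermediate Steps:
R = -8 (R = -½*16 = -8)
X(k) = -8 - 2*k (X(k) = -8 - k*2 = -8 - 2*k)
√((√(170 + (187 + 106))*481 + X(-1)) + 4469924) = √((√(170 + (187 + 106))*481 + (-8 - 2*(-1))) + 4469924) = √((√(170 + 293)*481 + (-8 + 2)) + 4469924) = √((√463*481 - 6) + 4469924) = √((481*√463 - 6) + 4469924) = √((-6 + 481*√463) + 4469924) = √(4469918 + 481*√463)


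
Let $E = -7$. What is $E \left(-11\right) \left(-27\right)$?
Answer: $-2079$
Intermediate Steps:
$E \left(-11\right) \left(-27\right) = \left(-7\right) \left(-11\right) \left(-27\right) = 77 \left(-27\right) = -2079$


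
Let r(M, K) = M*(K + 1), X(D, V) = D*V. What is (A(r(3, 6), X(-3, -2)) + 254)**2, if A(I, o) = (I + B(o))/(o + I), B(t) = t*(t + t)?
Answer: 5368489/81 ≈ 66278.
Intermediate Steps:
B(t) = 2*t**2 (B(t) = t*(2*t) = 2*t**2)
r(M, K) = M*(1 + K)
A(I, o) = (I + 2*o**2)/(I + o) (A(I, o) = (I + 2*o**2)/(o + I) = (I + 2*o**2)/(I + o))
(A(r(3, 6), X(-3, -2)) + 254)**2 = ((3*(1 + 6) + 2*(-3*(-2))**2)/(3*(1 + 6) - 3*(-2)) + 254)**2 = ((3*7 + 2*6**2)/(3*7 + 6) + 254)**2 = ((21 + 2*36)/(21 + 6) + 254)**2 = ((21 + 72)/27 + 254)**2 = ((1/27)*93 + 254)**2 = (31/9 + 254)**2 = (2317/9)**2 = 5368489/81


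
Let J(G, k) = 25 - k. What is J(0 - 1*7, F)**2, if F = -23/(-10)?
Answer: 51529/100 ≈ 515.29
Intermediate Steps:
F = 23/10 (F = -23*(-1/10) = 23/10 ≈ 2.3000)
J(0 - 1*7, F)**2 = (25 - 1*23/10)**2 = (25 - 23/10)**2 = (227/10)**2 = 51529/100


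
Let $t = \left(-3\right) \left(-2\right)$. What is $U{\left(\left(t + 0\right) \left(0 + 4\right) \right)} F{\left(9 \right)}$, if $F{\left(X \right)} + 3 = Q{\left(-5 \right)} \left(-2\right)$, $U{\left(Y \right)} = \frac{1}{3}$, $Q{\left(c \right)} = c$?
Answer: $\frac{7}{3} \approx 2.3333$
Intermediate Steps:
$t = 6$
$U{\left(Y \right)} = \frac{1}{3}$
$F{\left(X \right)} = 7$ ($F{\left(X \right)} = -3 - -10 = -3 + 10 = 7$)
$U{\left(\left(t + 0\right) \left(0 + 4\right) \right)} F{\left(9 \right)} = \frac{1}{3} \cdot 7 = \frac{7}{3}$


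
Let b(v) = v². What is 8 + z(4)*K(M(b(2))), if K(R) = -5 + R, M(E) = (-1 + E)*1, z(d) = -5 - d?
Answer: 26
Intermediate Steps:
M(E) = -1 + E
8 + z(4)*K(M(b(2))) = 8 + (-5 - 1*4)*(-5 + (-1 + 2²)) = 8 + (-5 - 4)*(-5 + (-1 + 4)) = 8 - 9*(-5 + 3) = 8 - 9*(-2) = 8 + 18 = 26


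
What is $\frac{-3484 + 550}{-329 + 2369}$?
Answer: $- \frac{489}{340} \approx -1.4382$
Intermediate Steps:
$\frac{-3484 + 550}{-329 + 2369} = - \frac{2934}{2040} = \left(-2934\right) \frac{1}{2040} = - \frac{489}{340}$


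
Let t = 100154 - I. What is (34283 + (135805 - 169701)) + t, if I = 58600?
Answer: 41941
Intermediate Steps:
t = 41554 (t = 100154 - 1*58600 = 100154 - 58600 = 41554)
(34283 + (135805 - 169701)) + t = (34283 + (135805 - 169701)) + 41554 = (34283 - 33896) + 41554 = 387 + 41554 = 41941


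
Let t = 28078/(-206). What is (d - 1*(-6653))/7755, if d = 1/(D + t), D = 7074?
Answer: 1584706934/1847197055 ≈ 0.85790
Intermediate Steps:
t = -14039/103 (t = 28078*(-1/206) = -14039/103 ≈ -136.30)
d = 103/714583 (d = 1/(7074 - 14039/103) = 1/(714583/103) = 103/714583 ≈ 0.00014414)
(d - 1*(-6653))/7755 = (103/714583 - 1*(-6653))/7755 = (103/714583 + 6653)*(1/7755) = (4754120802/714583)*(1/7755) = 1584706934/1847197055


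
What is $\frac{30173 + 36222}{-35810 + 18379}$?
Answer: $- \frac{66395}{17431} \approx -3.809$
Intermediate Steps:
$\frac{30173 + 36222}{-35810 + 18379} = \frac{66395}{-17431} = 66395 \left(- \frac{1}{17431}\right) = - \frac{66395}{17431}$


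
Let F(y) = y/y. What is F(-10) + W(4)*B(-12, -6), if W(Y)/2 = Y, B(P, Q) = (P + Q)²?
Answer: 2593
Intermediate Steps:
F(y) = 1
W(Y) = 2*Y
F(-10) + W(4)*B(-12, -6) = 1 + (2*4)*(-12 - 6)² = 1 + 8*(-18)² = 1 + 8*324 = 1 + 2592 = 2593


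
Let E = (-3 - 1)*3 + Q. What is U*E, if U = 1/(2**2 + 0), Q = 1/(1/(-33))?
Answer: -45/4 ≈ -11.250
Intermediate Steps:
Q = -33 (Q = 1/(-1/33) = -33)
U = 1/4 (U = 1/(4 + 0) = 1/4 ≈ 0.25000)
E = -45 (E = (-3 - 1)*3 - 33 = -4*3 - 33 = -12 - 33 = -45)
U*E = (1/4)*(-45) = -45/4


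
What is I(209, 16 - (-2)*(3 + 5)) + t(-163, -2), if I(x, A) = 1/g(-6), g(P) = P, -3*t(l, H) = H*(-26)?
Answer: -35/2 ≈ -17.500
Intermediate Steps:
t(l, H) = 26*H/3 (t(l, H) = -H*(-26)/3 = -(-26)*H/3 = 26*H/3)
I(x, A) = -1/6 (I(x, A) = 1/(-6) = -1/6)
I(209, 16 - (-2)*(3 + 5)) + t(-163, -2) = -1/6 + (26/3)*(-2) = -1/6 - 52/3 = -35/2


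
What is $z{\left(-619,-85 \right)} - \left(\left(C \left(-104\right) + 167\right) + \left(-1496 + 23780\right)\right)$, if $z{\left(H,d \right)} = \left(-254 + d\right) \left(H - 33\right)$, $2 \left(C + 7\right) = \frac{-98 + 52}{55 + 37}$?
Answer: $197823$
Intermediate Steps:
$C = - \frac{29}{4}$ ($C = -7 + \frac{\left(-98 + 52\right) \frac{1}{55 + 37}}{2} = -7 + \frac{\left(-46\right) \frac{1}{92}}{2} = -7 + \frac{1}{2} \left(- \frac{1}{2}\right) = -7 - \frac{1}{4} = - \frac{29}{4} \approx -7.25$)
$z{\left(H,d \right)} = \left(-254 + d\right) \left(-33 + H\right)$
$z{\left(-619,-85 \right)} - \left(\left(C \left(-104\right) + 167\right) + \left(-1496 + 23780\right)\right) = \left(8382 - -157226 - -2805 - -52615\right) - \left(\left(\left(- \frac{29}{4}\right) \left(-104\right) + 167\right) + \left(-1496 + 23780\right)\right) = \left(8382 + 157226 + 2805 + 52615\right) - \left(\left(754 + 167\right) + 22284\right) = 221028 - \left(921 + 22284\right) = 221028 - 23205 = 197823$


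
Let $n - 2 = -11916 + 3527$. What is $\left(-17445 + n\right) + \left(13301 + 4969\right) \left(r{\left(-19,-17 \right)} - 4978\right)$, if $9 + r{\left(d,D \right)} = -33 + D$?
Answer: $-92051822$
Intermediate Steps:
$r{\left(d,D \right)} = -42 + D$ ($r{\left(d,D \right)} = -9 + \left(-33 + D\right) = -42 + D$)
$n = -8387$ ($n = 2 + \left(-11916 + 3527\right) = 2 - 8389 = -8387$)
$\left(-17445 + n\right) + \left(13301 + 4969\right) \left(r{\left(-19,-17 \right)} - 4978\right) = \left(-17445 - 8387\right) + \left(13301 + 4969\right) \left(\left(-42 - 17\right) - 4978\right) = -25832 + 18270 \left(-59 - 4978\right) = -25832 + 18270 \left(-5037\right) = -25832 - 92025990 = -92051822$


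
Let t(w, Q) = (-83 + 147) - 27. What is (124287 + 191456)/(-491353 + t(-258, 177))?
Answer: -315743/491316 ≈ -0.64265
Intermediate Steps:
t(w, Q) = 37 (t(w, Q) = 64 - 27 = 37)
(124287 + 191456)/(-491353 + t(-258, 177)) = (124287 + 191456)/(-491353 + 37) = 315743/(-491316) = 315743*(-1/491316) = -315743/491316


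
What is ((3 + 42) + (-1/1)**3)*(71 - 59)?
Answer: 528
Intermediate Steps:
((3 + 42) + (-1/1)**3)*(71 - 59) = (45 + (-1*1)**3)*12 = (45 + (-1)**3)*12 = (45 - 1)*12 = 44*12 = 528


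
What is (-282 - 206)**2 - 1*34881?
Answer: 203263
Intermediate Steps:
(-282 - 206)**2 - 1*34881 = (-488)**2 - 34881 = 238144 - 34881 = 203263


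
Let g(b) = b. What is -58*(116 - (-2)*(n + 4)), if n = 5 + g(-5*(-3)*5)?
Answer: -16472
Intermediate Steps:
n = 80 (n = 5 - 5*(-3)*5 = 5 + 15*5 = 5 + 75 = 80)
-58*(116 - (-2)*(n + 4)) = -58*(116 - (-2)*(80 + 4)) = -58*(116 - (-2)*84) = -58*(116 - 1*(-168)) = -58*(116 + 168) = -58*284 = -16472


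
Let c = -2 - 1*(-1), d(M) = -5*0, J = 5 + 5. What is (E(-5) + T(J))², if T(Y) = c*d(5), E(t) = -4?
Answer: 16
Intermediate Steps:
J = 10
d(M) = 0
c = -1 (c = -2 + 1 = -1)
T(Y) = 0 (T(Y) = -1*0 = 0)
(E(-5) + T(J))² = (-4 + 0)² = (-4)² = 16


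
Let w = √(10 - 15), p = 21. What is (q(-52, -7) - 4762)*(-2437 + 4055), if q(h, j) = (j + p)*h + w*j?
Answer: -8882820 - 11326*I*√5 ≈ -8.8828e+6 - 25326.0*I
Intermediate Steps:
w = I*√5 (w = √(-5) = I*√5 ≈ 2.2361*I)
q(h, j) = h*(21 + j) + I*j*√5 (q(h, j) = (j + 21)*h + (I*√5)*j = (21 + j)*h + I*j*√5 = h*(21 + j) + I*j*√5)
(q(-52, -7) - 4762)*(-2437 + 4055) = ((21*(-52) - 52*(-7) + I*(-7)*√5) - 4762)*(-2437 + 4055) = ((-1092 + 364 - 7*I*√5) - 4762)*1618 = ((-728 - 7*I*√5) - 4762)*1618 = (-5490 - 7*I*√5)*1618 = -8882820 - 11326*I*√5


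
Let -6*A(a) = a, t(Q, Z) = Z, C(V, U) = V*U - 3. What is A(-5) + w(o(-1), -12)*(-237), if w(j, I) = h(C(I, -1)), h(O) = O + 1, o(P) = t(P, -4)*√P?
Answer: -14215/6 ≈ -2369.2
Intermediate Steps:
C(V, U) = -3 + U*V (C(V, U) = U*V - 3 = -3 + U*V)
o(P) = -4*√P
h(O) = 1 + O
w(j, I) = -2 - I (w(j, I) = 1 + (-3 - I) = -2 - I)
A(a) = -a/6
A(-5) + w(o(-1), -12)*(-237) = -⅙*(-5) + (-2 - 1*(-12))*(-237) = ⅚ + (-2 + 12)*(-237) = ⅚ + 10*(-237) = ⅚ - 2370 = -14215/6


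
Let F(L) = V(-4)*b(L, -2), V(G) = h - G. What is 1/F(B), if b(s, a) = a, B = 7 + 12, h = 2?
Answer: -1/12 ≈ -0.083333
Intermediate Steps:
V(G) = 2 - G
B = 19
F(L) = -12 (F(L) = (2 - 1*(-4))*(-2) = (2 + 4)*(-2) = 6*(-2) = -12)
1/F(B) = 1/(-12) = -1/12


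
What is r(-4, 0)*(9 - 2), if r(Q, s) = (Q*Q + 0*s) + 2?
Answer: 126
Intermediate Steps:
r(Q, s) = 2 + Q² (r(Q, s) = (Q² + 0) + 2 = Q² + 2 = 2 + Q²)
r(-4, 0)*(9 - 2) = (2 + (-4)²)*(9 - 2) = (2 + 16)*7 = 18*7 = 126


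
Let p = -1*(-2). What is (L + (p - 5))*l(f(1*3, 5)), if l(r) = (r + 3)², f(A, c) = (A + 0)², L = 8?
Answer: 720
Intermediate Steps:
p = 2
f(A, c) = A²
l(r) = (3 + r)²
(L + (p - 5))*l(f(1*3, 5)) = (8 + (2 - 5))*(3 + (1*3)²)² = (8 - 3)*(3 + 3²)² = 5*(3 + 9)² = 5*12² = 5*144 = 720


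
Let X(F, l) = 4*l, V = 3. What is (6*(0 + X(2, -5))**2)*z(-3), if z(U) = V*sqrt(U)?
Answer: 7200*I*sqrt(3) ≈ 12471.0*I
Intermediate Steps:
z(U) = 3*sqrt(U)
(6*(0 + X(2, -5))**2)*z(-3) = (6*(0 + 4*(-5))**2)*(3*sqrt(-3)) = (6*(0 - 20)**2)*(3*(I*sqrt(3))) = (6*(-20)**2)*(3*I*sqrt(3)) = (6*400)*(3*I*sqrt(3)) = 2400*(3*I*sqrt(3)) = 7200*I*sqrt(3)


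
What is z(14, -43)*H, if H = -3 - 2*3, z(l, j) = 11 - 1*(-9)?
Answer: -180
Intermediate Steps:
z(l, j) = 20 (z(l, j) = 11 + 9 = 20)
H = -9 (H = -3 - 6 = -9)
z(14, -43)*H = 20*(-9) = -180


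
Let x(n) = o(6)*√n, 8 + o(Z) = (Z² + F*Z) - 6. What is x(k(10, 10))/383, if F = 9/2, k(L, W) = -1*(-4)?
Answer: 98/383 ≈ 0.25587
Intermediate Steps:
k(L, W) = 4
F = 9/2 (F = 9*(½) = 9/2 ≈ 4.5000)
o(Z) = -14 + Z² + 9*Z/2 (o(Z) = -8 + ((Z² + 9*Z/2) - 6) = -8 + (-6 + Z² + 9*Z/2) = -14 + Z² + 9*Z/2)
x(n) = 49*√n (x(n) = (-14 + 6² + (9/2)*6)*√n = (-14 + 36 + 27)*√n = 49*√n)
x(k(10, 10))/383 = (49*√4)/383 = (49*2)*(1/383) = 98*(1/383) = 98/383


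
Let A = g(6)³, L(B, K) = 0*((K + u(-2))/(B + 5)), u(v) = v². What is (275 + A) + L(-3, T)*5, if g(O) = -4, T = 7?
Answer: 211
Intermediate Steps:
L(B, K) = 0 (L(B, K) = 0*((K + (-2)²)/(B + 5)) = 0*((K + 4)/(5 + B)) = 0*((4 + K)/(5 + B)) = 0)
A = -64 (A = (-4)³ = -64)
(275 + A) + L(-3, T)*5 = (275 - 64) + 0*5 = 211 + 0 = 211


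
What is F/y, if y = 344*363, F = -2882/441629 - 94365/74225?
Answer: -8377647407/818658647364360 ≈ -1.0233e-5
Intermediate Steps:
F = -8377647407/6555982505 (F = -2882*1/441629 - 94365*1/74225 = -2882/441629 - 18873/14845 = -8377647407/6555982505 ≈ -1.2779)
y = 124872
F/y = -8377647407/6555982505/124872 = -8377647407/6555982505*1/124872 = -8377647407/818658647364360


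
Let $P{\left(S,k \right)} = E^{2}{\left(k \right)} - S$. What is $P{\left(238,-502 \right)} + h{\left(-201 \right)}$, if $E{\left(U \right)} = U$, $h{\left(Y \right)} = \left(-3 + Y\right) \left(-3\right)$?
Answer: $252378$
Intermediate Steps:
$h{\left(Y \right)} = 9 - 3 Y$
$P{\left(S,k \right)} = k^{2} - S$
$P{\left(238,-502 \right)} + h{\left(-201 \right)} = \left(\left(-502\right)^{2} - 238\right) + \left(9 - -603\right) = \left(252004 - 238\right) + \left(9 + 603\right) = 251766 + 612 = 252378$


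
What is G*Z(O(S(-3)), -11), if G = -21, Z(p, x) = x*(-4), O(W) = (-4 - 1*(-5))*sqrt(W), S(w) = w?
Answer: -924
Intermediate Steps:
O(W) = sqrt(W) (O(W) = (-4 + 5)*sqrt(W) = 1*sqrt(W) = sqrt(W))
Z(p, x) = -4*x
G*Z(O(S(-3)), -11) = -(-84)*(-11) = -21*44 = -924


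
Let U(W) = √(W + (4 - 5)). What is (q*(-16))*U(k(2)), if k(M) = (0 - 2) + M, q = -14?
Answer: 224*I ≈ 224.0*I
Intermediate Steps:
k(M) = -2 + M
U(W) = √(-1 + W) (U(W) = √(W - 1) = √(-1 + W))
(q*(-16))*U(k(2)) = (-14*(-16))*√(-1 + (-2 + 2)) = 224*√(-1 + 0) = 224*√(-1) = 224*I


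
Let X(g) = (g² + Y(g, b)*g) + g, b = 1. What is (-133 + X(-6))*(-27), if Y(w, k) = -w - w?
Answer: 4725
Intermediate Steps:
Y(w, k) = -2*w
X(g) = g - g² (X(g) = (g² + (-2*g)*g) + g = (g² - 2*g²) + g = -g² + g = g - g²)
(-133 + X(-6))*(-27) = (-133 - 6*(1 - 1*(-6)))*(-27) = (-133 - 6*(1 + 6))*(-27) = (-133 - 6*7)*(-27) = (-133 - 42)*(-27) = -175*(-27) = 4725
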